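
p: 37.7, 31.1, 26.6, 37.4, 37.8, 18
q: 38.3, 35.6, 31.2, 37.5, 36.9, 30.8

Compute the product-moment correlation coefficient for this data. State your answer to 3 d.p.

n = 6, Σp = 188.6, Σq = 210.3, Σp² = 6247.66, Σq² = 7424.19, Σpq = 6732.71
nΣpq − ΣpΣq = 40396.26 − 39662.58 = 733.68
nΣp² − (Σp)² = 37485.96 − 35569.96 = 1916; nΣq² − (Σq)² = 44545.14 − 44226.09 = 319.05
r = 733.68 / √(1916 × 319.05) = 733.68 / 781.8566 ≈ 0.938

0.938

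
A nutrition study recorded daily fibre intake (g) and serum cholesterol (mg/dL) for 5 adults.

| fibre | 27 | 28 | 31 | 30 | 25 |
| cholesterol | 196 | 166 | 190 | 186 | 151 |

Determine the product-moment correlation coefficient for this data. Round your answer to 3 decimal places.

n = 5, Σx = 141, Σy = 889, Σx² = 3999, Σy² = 159469, Σxy = 25185
nΣxy − ΣxΣy = 125925 − 125349 = 576
nΣx² − (Σx)² = 19995 − 19881 = 114; nΣy² − (Σy)² = 797345 − 790321 = 7024
r = 576 / √(114 × 7024) = 576 / 894.8385 ≈ 0.644

0.644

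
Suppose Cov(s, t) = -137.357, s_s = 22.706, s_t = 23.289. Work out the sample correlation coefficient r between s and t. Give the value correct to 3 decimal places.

r = Cov(s,t) / (s_s · s_t) = -137.357 / (22.706 × 23.289)
  = -137.357 / 528.8000 ≈ -0.260

-0.260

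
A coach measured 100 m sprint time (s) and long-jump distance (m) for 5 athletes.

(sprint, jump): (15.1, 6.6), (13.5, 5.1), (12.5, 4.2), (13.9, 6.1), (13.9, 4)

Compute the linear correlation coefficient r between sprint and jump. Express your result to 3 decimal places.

0.731

n = 5, Σx = 68.9, Σy = 26, Σx² = 952.93, Σy² = 140.42, Σxy = 361.4
nΣxy − ΣxΣy = 1807 − 1791.4 = 15.6
nΣx² − (Σx)² = 4764.65 − 4747.21 = 17.44; nΣy² − (Σy)² = 702.1 − 676 = 26.1
r = 15.6 / √(17.44 × 26.1) = 15.6 / 21.3350 ≈ 0.731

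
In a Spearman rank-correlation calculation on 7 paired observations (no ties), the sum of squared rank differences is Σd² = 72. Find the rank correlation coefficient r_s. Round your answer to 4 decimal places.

ρ = 1 − 6Σd² / [n(n²−1)] = 1 − 6×72 / (7×48)
  = 1 − 432/336 = 1 − 1.28571 ≈ -0.2857

-0.2857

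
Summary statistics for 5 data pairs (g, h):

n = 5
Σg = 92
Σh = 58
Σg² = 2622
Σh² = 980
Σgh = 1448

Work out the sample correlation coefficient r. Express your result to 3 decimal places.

r = (nΣgh − ΣgΣh) / √[(nΣg² − (Σg)²)(nΣh² − (Σh)²)]
Numerator: 5×1448 − 92×58 = 1904
Denominator: √[(13110 − 8464)(4900 − 3364)] = √[4646 × 1536] = 2671.3772
r = 1904 / 2671.3772 ≈ 0.713

0.713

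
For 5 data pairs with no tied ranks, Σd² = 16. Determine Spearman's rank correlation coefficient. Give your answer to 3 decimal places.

0.200

ρ = 1 − 6Σd² / [n(n²−1)] = 1 − 6×16 / (5×24)
  = 1 − 96/120 = 1 − 0.8000 ≈ 0.200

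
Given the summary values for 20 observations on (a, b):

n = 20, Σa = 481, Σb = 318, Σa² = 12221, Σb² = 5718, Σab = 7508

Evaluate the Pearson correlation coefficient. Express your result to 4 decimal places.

r = (nΣab − ΣaΣb) / √[(nΣa² − (Σa)²)(nΣb² − (Σb)²)]
Numerator: 20×7508 − 481×318 = -2798
Denominator: √[(244420 − 231361)(114360 − 101124)] = √[13059 × 13236] = 13147.2021
r = -2798 / 13147.2021 ≈ -0.2128

-0.2128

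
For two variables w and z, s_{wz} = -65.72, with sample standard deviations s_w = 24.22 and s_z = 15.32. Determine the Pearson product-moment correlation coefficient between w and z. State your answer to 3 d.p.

r = Cov(w,z) / (s_w · s_z) = -65.72 / (24.22 × 15.32)
  = -65.72 / 371.0504 ≈ -0.177

-0.177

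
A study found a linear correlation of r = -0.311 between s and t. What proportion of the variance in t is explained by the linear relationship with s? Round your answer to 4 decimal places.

r² = (-0.311)² = 0.0967

0.0967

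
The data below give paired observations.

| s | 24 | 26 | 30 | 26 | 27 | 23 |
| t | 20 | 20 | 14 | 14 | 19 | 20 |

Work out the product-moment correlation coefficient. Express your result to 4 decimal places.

-0.6817

n = 6, Σs = 156, Σt = 107, Σs² = 4086, Σt² = 1953, Σst = 2757
nΣst − ΣsΣt = 16542 − 16692 = -150
nΣs² − (Σs)² = 24516 − 24336 = 180; nΣt² − (Σt)² = 11718 − 11449 = 269
r = -150 / √(180 × 269) = -150 / 220.0454 ≈ -0.6817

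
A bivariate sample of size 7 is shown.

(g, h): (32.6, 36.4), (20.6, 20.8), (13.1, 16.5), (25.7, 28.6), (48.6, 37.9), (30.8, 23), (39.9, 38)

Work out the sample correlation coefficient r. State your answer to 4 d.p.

n = 7, Σg = 211.3, Σh = 201.2, Σg² = 7221.83, Σh² = 6257.22, Σgh = 6632.83
nΣgh − ΣgΣh = 46429.81 − 42513.56 = 3916.25
nΣg² − (Σg)² = 50552.81 − 44647.69 = 5905.12; nΣh² − (Σh)² = 43800.54 − 40481.44 = 3319.1
r = 3916.25 / √(5905.12 × 3319.1) = 3916.25 / 4427.1530 ≈ 0.8846

0.8846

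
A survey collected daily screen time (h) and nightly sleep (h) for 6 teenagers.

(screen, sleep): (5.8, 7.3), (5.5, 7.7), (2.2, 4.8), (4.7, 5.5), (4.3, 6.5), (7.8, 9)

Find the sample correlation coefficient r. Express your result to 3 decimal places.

n = 6, Σx = 30.3, Σy = 40.8, Σx² = 170.15, Σy² = 289.12, Σxy = 219.25
nΣxy − ΣxΣy = 1315.5 − 1236.24 = 79.26
nΣx² − (Σx)² = 1020.9 − 918.09 = 102.81; nΣy² − (Σy)² = 1734.72 − 1664.64 = 70.08
r = 79.26 / √(102.81 × 70.08) = 79.26 / 84.8818 ≈ 0.934

0.934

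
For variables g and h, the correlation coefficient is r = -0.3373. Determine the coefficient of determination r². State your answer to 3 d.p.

0.114

r² = (-0.3373)² = 0.114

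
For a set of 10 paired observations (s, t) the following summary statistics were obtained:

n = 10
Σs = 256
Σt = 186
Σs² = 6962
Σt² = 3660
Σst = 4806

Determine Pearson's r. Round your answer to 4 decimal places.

r = (nΣst − ΣsΣt) / √[(nΣs² − (Σs)²)(nΣt² − (Σt)²)]
Numerator: 10×4806 − 256×186 = 444
Denominator: √[(69620 − 65536)(36600 − 34596)] = √[4084 × 2004] = 2860.8279
r = 444 / 2860.8279 ≈ 0.1552

0.1552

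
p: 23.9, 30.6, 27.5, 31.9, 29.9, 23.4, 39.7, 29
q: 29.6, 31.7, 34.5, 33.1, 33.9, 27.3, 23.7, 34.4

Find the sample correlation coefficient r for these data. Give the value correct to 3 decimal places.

-0.328

n = 8, Σp = 235.9, Σq = 248.2, Σp² = 7140.09, Σq² = 7806.46, Σpq = 7273.02
nΣpq − ΣpΣq = 58184.16 − 58550.38 = -366.22
nΣp² − (Σp)² = 57120.72 − 55648.81 = 1471.91; nΣq² − (Σq)² = 62451.68 − 61603.24 = 848.44
r = -366.22 / √(1471.91 × 848.44) = -366.22 / 1117.5094 ≈ -0.328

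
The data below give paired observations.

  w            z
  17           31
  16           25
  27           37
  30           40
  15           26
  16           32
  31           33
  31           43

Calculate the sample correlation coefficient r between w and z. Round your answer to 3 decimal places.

0.833

n = 8, Σw = 183, Σz = 267, Σw² = 4577, Σz² = 9193, Σwz = 6384
nΣwz − ΣwΣz = 51072 − 48861 = 2211
nΣw² − (Σw)² = 36616 − 33489 = 3127; nΣz² − (Σz)² = 73544 − 71289 = 2255
r = 2211 / √(3127 × 2255) = 2211 / 2655.4444 ≈ 0.833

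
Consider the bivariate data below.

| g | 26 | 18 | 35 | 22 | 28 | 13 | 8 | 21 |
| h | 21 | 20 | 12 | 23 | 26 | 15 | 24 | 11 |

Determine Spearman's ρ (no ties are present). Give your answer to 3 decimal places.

-0.024

Rank g: 6, 3, 8, 5, 7, 2, 1, 4
Rank h: 5, 4, 2, 6, 8, 3, 7, 1
d = rank(g) − rank(h): 1, -1, 6, -1, -1, -1, -6, 3; Σd² = 86
ρ = 1 − 6Σd² / [n(n²−1)] = 1 − 6×86 / (8×63) = 1 − 516/504 ≈ -0.024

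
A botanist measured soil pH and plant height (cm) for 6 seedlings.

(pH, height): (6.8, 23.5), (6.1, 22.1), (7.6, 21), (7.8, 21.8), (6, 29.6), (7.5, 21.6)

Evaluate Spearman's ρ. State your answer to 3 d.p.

Rank pH: 3, 2, 5, 6, 1, 4
Rank height: 5, 4, 1, 3, 6, 2
d = rank(pH) − rank(height): -2, -2, 4, 3, -5, 2; Σd² = 62
ρ = 1 − 6Σd² / [n(n²−1)] = 1 − 6×62 / (6×35) = 1 − 372/210 ≈ -0.771

-0.771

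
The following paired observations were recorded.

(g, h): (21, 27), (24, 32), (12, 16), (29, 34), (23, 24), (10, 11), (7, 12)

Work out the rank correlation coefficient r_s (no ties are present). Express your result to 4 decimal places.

Rank g: 4, 6, 3, 7, 5, 2, 1
Rank h: 5, 6, 3, 7, 4, 1, 2
d = rank(g) − rank(h): -1, 0, 0, 0, 1, 1, -1; Σd² = 4
ρ = 1 − 6Σd² / [n(n²−1)] = 1 − 6×4 / (7×48) = 1 − 24/336 ≈ 0.9286

0.9286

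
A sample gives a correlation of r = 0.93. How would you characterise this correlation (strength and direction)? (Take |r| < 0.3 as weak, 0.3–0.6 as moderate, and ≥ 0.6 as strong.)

r = 0.93 > 0 so the relationship is positive.
|r| = 0.93, which falls in the strong range.

strong positive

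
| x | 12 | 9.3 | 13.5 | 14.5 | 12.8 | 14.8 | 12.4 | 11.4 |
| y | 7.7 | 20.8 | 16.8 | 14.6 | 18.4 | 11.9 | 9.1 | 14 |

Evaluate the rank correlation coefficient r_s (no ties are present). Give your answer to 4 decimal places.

Rank x: 3, 1, 6, 7, 5, 8, 4, 2
Rank y: 1, 8, 6, 5, 7, 3, 2, 4
d = rank(x) − rank(y): 2, -7, 0, 2, -2, 5, 2, -2; Σd² = 94
ρ = 1 − 6Σd² / [n(n²−1)] = 1 − 6×94 / (8×63) = 1 − 564/504 ≈ -0.1190

-0.1190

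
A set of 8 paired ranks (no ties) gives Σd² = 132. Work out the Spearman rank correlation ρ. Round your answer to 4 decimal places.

ρ = 1 − 6Σd² / [n(n²−1)] = 1 − 6×132 / (8×63)
  = 1 − 792/504 = 1 − 1.57143 ≈ -0.5714

-0.5714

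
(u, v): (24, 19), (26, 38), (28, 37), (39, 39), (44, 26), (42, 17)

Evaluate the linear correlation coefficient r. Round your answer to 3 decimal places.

n = 6, Σu = 203, Σv = 176, Σu² = 7257, Σv² = 5660, Σuv = 5859
nΣuv − ΣuΣv = 35154 − 35728 = -574
nΣu² − (Σu)² = 43542 − 41209 = 2333; nΣv² − (Σv)² = 33960 − 30976 = 2984
r = -574 / √(2333 × 2984) = -574 / 2638.4981 ≈ -0.218

-0.218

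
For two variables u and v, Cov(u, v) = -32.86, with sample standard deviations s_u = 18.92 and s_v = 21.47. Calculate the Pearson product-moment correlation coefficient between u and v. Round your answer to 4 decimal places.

r = Cov(u,v) / (s_u · s_v) = -32.86 / (18.92 × 21.47)
  = -32.86 / 406.2124 ≈ -0.0809

-0.0809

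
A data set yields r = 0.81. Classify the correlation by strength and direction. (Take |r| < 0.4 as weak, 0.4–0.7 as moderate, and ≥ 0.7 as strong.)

strong positive

r = 0.81 > 0 so the relationship is positive.
|r| = 0.81, which falls in the strong range.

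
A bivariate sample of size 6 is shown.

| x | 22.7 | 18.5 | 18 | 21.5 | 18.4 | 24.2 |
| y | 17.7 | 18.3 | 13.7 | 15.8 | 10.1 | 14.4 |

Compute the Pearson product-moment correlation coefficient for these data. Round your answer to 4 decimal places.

n = 6, Σx = 123.3, Σy = 90, Σx² = 2567.99, Σy² = 1394.88, Σxy = 1860.96
nΣxy − ΣxΣy = 11165.76 − 11097 = 68.76
nΣx² − (Σx)² = 15407.94 − 15202.89 = 205.05; nΣy² − (Σy)² = 8369.28 − 8100 = 269.28
r = 68.76 / √(205.05 × 269.28) = 68.76 / 234.9806 ≈ 0.2926

0.2926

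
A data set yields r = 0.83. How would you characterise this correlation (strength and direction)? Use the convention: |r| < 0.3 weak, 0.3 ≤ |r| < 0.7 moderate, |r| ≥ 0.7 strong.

r = 0.83 > 0 so the relationship is positive.
|r| = 0.83, which falls in the strong range.

strong positive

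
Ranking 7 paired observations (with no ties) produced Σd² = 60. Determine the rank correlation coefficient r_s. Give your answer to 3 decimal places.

ρ = 1 − 6Σd² / [n(n²−1)] = 1 − 6×60 / (7×48)
  = 1 − 360/336 = 1 − 1.0714 ≈ -0.071

-0.071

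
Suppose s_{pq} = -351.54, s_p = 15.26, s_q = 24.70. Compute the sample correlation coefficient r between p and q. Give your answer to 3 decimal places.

-0.933

r = Cov(p,q) / (s_p · s_q) = -351.54 / (15.26 × 24.70)
  = -351.54 / 376.9220 ≈ -0.933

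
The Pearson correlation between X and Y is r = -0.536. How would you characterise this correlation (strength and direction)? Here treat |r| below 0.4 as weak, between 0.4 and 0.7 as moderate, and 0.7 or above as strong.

r = -0.536 < 0 so the relationship is negative.
|r| = 0.536, which falls in the moderate range.

moderate negative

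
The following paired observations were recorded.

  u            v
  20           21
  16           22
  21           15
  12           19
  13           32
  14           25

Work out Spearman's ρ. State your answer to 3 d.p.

Rank u: 5, 4, 6, 1, 2, 3
Rank v: 3, 4, 1, 2, 6, 5
d = rank(u) − rank(v): 2, 0, 5, -1, -4, -2; Σd² = 50
ρ = 1 − 6Σd² / [n(n²−1)] = 1 − 6×50 / (6×35) = 1 − 300/210 ≈ -0.429

-0.429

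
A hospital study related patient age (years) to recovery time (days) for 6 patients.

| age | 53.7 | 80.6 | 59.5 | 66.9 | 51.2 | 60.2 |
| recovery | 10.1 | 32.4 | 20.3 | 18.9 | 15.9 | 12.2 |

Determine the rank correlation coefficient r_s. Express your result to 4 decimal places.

0.6000

Rank age: 2, 6, 3, 5, 1, 4
Rank recovery: 1, 6, 5, 4, 3, 2
d = rank(age) − rank(recovery): 1, 0, -2, 1, -2, 2; Σd² = 14
ρ = 1 − 6Σd² / [n(n²−1)] = 1 − 6×14 / (6×35) = 1 − 84/210 ≈ 0.6000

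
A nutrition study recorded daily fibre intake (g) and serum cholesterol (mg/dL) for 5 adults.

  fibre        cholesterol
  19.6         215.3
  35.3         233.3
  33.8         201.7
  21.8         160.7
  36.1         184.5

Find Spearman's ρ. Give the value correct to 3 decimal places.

0.000

Rank fibre: 1, 4, 3, 2, 5
Rank cholesterol: 4, 5, 3, 1, 2
d = rank(fibre) − rank(cholesterol): -3, -1, 0, 1, 3; Σd² = 20
ρ = 1 − 6Σd² / [n(n²−1)] = 1 − 6×20 / (5×24) = 1 − 120/120 ≈ 0.000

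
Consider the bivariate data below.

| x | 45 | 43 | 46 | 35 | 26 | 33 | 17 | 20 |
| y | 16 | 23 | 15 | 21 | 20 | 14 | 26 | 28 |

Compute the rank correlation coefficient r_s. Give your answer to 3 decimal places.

-0.595

Rank x: 7, 6, 8, 5, 3, 4, 1, 2
Rank y: 3, 6, 2, 5, 4, 1, 7, 8
d = rank(x) − rank(y): 4, 0, 6, 0, -1, 3, -6, -6; Σd² = 134
ρ = 1 − 6Σd² / [n(n²−1)] = 1 − 6×134 / (8×63) = 1 − 804/504 ≈ -0.595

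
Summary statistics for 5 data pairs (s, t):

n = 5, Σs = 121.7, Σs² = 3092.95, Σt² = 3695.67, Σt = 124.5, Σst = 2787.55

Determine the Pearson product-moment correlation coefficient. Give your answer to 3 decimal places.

r = (nΣst − ΣsΣt) / √[(nΣs² − (Σs)²)(nΣt² − (Σt)²)]
Numerator: 5×2787.55 − 121.7×124.5 = -1213.9
Denominator: √[(15464.75 − 14810.89)(18478.35 − 15500.25)] = √[653.86 × 2978.1] = 1395.4427
r = -1213.9 / 1395.4427 ≈ -0.870

-0.870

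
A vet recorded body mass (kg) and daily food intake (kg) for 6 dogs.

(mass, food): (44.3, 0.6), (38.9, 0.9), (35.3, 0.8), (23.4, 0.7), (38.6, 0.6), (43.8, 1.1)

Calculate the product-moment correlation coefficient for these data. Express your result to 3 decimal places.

0.249

n = 6, Σx = 224.3, Σy = 4.7, Σx² = 8677.75, Σy² = 3.87, Σxy = 177.55
nΣxy − ΣxΣy = 1065.3 − 1054.21 = 11.09
nΣx² − (Σx)² = 52066.5 − 50310.49 = 1756.01; nΣy² − (Σy)² = 23.22 − 22.09 = 1.13
r = 11.09 / √(1756.01 × 1.13) = 11.09 / 44.5454 ≈ 0.249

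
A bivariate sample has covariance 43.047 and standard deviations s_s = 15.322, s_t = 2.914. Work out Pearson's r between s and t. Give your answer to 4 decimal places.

r = Cov(s,t) / (s_s · s_t) = 43.047 / (15.322 × 2.914)
  = 43.047 / 44.6483 ≈ 0.9641

0.9641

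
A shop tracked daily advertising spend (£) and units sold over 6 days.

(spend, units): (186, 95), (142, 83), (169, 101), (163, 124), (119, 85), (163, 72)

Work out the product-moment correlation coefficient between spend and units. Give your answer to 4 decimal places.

0.3166

n = 6, Σx = 942, Σy = 560, Σx² = 150620, Σy² = 53900, Σxy = 88588
nΣxy − ΣxΣy = 531528 − 527520 = 4008
nΣx² − (Σx)² = 903720 − 887364 = 16356; nΣy² − (Σy)² = 323400 − 313600 = 9800
r = 4008 / √(16356 × 9800) = 4008 / 12660.5213 ≈ 0.3166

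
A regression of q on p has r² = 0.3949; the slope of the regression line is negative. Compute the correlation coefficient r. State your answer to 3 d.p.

|r| = √0.3949 = 0.628
The association is negative, so r = −0.628.

-0.628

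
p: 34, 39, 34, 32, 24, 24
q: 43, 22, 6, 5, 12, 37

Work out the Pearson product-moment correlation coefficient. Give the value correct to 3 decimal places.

n = 6, Σp = 187, Σq = 125, Σp² = 6009, Σq² = 3907, Σpq = 3860
nΣpq − ΣpΣq = 23160 − 23375 = -215
nΣp² − (Σp)² = 36054 − 34969 = 1085; nΣq² − (Σq)² = 23442 − 15625 = 7817
r = -215 / √(1085 × 7817) = -215 / 2912.2921 ≈ -0.074

-0.074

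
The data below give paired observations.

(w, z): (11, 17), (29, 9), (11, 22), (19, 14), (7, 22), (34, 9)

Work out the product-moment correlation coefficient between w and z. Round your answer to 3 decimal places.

n = 6, Σw = 111, Σz = 93, Σw² = 2649, Σz² = 1615, Σwz = 1416
nΣwz − ΣwΣz = 8496 − 10323 = -1827
nΣw² − (Σw)² = 15894 − 12321 = 3573; nΣz² − (Σz)² = 9690 − 8649 = 1041
r = -1827 / √(3573 × 1041) = -1827 / 1928.5987 ≈ -0.947

-0.947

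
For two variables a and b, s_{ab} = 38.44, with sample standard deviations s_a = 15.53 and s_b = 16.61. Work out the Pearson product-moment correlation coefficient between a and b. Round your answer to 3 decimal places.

r = Cov(a,b) / (s_a · s_b) = 38.44 / (15.53 × 16.61)
  = 38.44 / 257.9533 ≈ 0.149

0.149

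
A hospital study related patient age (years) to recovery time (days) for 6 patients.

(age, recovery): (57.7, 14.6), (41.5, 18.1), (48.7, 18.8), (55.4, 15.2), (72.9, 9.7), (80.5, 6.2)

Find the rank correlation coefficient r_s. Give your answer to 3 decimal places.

-0.943

Rank age: 4, 1, 2, 3, 5, 6
Rank recovery: 3, 5, 6, 4, 2, 1
d = rank(age) − rank(recovery): 1, -4, -4, -1, 3, 5; Σd² = 68
ρ = 1 − 6Σd² / [n(n²−1)] = 1 − 6×68 / (6×35) = 1 − 408/210 ≈ -0.943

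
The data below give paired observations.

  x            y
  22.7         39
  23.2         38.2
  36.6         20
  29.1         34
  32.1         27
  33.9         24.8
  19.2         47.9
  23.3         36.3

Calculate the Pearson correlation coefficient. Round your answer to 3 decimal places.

-0.975

n = 8, Σx = 220.1, Σy = 267.2, Σx² = 6331.05, Σy² = 9492.38, Σxy = 6965.83
nΣxy − ΣxΣy = 55726.64 − 58810.72 = -3084.08
nΣx² − (Σx)² = 50648.4 − 48444.01 = 2204.39; nΣy² − (Σy)² = 75939.04 − 71395.84 = 4543.2
r = -3084.08 / √(2204.39 × 4543.2) = -3084.08 / 3164.6461 ≈ -0.975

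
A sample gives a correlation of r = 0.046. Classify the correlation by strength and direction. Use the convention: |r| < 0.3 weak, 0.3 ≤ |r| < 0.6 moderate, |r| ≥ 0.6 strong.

r = 0.046 > 0 so the relationship is positive.
|r| = 0.046, which falls in the weak range.

weak positive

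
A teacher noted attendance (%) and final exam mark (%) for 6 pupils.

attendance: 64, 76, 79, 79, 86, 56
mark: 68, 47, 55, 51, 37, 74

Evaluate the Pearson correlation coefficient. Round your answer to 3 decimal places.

n = 6, Σx = 440, Σy = 332, Σx² = 32886, Σy² = 19304, Σxy = 23624
nΣxy − ΣxΣy = 141744 − 146080 = -4336
nΣx² − (Σx)² = 197316 − 193600 = 3716; nΣy² − (Σy)² = 115824 − 110224 = 5600
r = -4336 / √(3716 × 5600) = -4336 / 4561.7540 ≈ -0.951

-0.951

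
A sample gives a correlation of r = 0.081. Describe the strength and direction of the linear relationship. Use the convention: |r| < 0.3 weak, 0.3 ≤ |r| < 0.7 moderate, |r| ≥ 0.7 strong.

r = 0.081 > 0 so the relationship is positive.
|r| = 0.081, which falls in the weak range.

weak positive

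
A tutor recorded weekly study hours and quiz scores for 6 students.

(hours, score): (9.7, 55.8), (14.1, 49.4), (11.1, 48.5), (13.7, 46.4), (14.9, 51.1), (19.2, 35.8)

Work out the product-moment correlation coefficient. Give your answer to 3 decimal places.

n = 6, Σx = 82.7, Σy = 287, Σx² = 1194.45, Σy² = 13952.06, Σxy = 3860.58
nΣxy − ΣxΣy = 23163.48 − 23734.9 = -571.42
nΣx² − (Σx)² = 7166.7 − 6839.29 = 327.41; nΣy² − (Σy)² = 83712.36 − 82369 = 1343.36
r = -571.42 / √(327.41 × 1343.36) = -571.42 / 663.1964 ≈ -0.862

-0.862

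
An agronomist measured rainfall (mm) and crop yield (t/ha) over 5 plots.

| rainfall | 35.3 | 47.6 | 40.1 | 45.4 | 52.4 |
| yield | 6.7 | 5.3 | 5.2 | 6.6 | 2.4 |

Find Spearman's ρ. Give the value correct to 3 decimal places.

-0.700

Rank rainfall: 1, 4, 2, 3, 5
Rank yield: 5, 3, 2, 4, 1
d = rank(rainfall) − rank(yield): -4, 1, 0, -1, 4; Σd² = 34
ρ = 1 − 6Σd² / [n(n²−1)] = 1 − 6×34 / (5×24) = 1 − 204/120 ≈ -0.700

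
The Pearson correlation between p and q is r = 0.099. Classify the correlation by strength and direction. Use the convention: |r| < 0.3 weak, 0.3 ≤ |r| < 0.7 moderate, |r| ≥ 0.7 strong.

weak positive

r = 0.099 > 0 so the relationship is positive.
|r| = 0.099, which falls in the weak range.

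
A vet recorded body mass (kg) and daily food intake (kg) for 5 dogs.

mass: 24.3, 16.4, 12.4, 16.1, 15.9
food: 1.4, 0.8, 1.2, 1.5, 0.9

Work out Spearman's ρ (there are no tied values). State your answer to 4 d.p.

Rank mass: 5, 4, 1, 3, 2
Rank food: 4, 1, 3, 5, 2
d = rank(mass) − rank(food): 1, 3, -2, -2, 0; Σd² = 18
ρ = 1 − 6Σd² / [n(n²−1)] = 1 − 6×18 / (5×24) = 1 − 108/120 ≈ 0.1000

0.1000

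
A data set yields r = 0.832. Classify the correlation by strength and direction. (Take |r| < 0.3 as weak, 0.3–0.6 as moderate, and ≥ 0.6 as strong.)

strong positive

r = 0.832 > 0 so the relationship is positive.
|r| = 0.832, which falls in the strong range.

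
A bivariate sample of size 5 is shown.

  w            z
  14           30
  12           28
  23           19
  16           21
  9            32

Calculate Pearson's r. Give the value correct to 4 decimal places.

n = 5, Σw = 74, Σz = 130, Σw² = 1206, Σz² = 3510, Σwz = 1817
nΣwz − ΣwΣz = 9085 − 9620 = -535
nΣw² − (Σw)² = 6030 − 5476 = 554; nΣz² − (Σz)² = 17550 − 16900 = 650
r = -535 / √(554 × 650) = -535 / 600.0833 ≈ -0.8915

-0.8915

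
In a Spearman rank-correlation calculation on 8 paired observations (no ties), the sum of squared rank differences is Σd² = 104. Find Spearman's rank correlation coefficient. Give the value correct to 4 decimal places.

ρ = 1 − 6Σd² / [n(n²−1)] = 1 − 6×104 / (8×63)
  = 1 − 624/504 = 1 − 1.23810 ≈ -0.2381

-0.2381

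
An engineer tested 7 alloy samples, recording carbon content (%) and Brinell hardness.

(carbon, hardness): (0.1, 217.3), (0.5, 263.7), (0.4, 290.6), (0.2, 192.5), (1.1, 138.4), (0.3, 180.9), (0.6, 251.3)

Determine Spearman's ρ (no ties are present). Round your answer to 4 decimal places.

-0.0357

Rank carbon: 1, 5, 4, 2, 7, 3, 6
Rank hardness: 4, 6, 7, 3, 1, 2, 5
d = rank(carbon) − rank(hardness): -3, -1, -3, -1, 6, 1, 1; Σd² = 58
ρ = 1 − 6Σd² / [n(n²−1)] = 1 − 6×58 / (7×48) = 1 − 348/336 ≈ -0.0357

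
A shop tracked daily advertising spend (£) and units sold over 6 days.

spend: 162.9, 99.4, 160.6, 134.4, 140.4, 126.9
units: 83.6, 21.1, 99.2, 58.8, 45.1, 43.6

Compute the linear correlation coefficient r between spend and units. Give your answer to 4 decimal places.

n = 6, Σx = 824.6, Σy = 351.4, Σx² = 116088.26, Σy² = 24667.22, Σxy = 51414.9
nΣxy − ΣxΣy = 308489.4 − 289764.44 = 18724.96
nΣx² − (Σx)² = 696529.56 − 679965.16 = 16564.4; nΣy² − (Σy)² = 148003.32 − 123481.96 = 24521.36
r = 18724.96 / √(16564.4 × 24521.36) = 18724.96 / 20153.9479 ≈ 0.9291

0.9291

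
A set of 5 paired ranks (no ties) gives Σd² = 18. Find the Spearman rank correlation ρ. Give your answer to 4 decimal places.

0.1000

ρ = 1 − 6Σd² / [n(n²−1)] = 1 − 6×18 / (5×24)
  = 1 − 108/120 = 1 − 0.90000 ≈ 0.1000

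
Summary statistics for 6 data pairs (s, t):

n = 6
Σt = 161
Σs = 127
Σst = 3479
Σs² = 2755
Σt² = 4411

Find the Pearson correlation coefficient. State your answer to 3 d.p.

0.913

r = (nΣst − ΣsΣt) / √[(nΣs² − (Σs)²)(nΣt² − (Σt)²)]
Numerator: 6×3479 − 127×161 = 427
Denominator: √[(16530 − 16129)(26466 − 25921)] = √[401 × 545] = 467.4880
r = 427 / 467.4880 ≈ 0.913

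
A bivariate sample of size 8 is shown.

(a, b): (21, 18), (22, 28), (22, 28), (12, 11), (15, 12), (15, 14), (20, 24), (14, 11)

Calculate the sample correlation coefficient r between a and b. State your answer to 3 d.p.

n = 8, Σa = 141, Σb = 146, Σa² = 2599, Σb² = 3050, Σab = 2766
nΣab − ΣaΣb = 22128 − 20586 = 1542
nΣa² − (Σa)² = 20792 − 19881 = 911; nΣb² − (Σb)² = 24400 − 21316 = 3084
r = 1542 / √(911 × 3084) = 1542 / 1676.1635 ≈ 0.920

0.920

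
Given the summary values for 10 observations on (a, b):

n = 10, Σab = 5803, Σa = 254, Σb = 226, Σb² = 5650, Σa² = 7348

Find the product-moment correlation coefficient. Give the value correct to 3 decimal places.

r = (nΣab − ΣaΣb) / √[(nΣa² − (Σa)²)(nΣb² − (Σb)²)]
Numerator: 10×5803 − 254×226 = 626
Denominator: √[(73480 − 64516)(56500 − 51076)] = √[8964 × 5424] = 6972.8571
r = 626 / 6972.8571 ≈ 0.090

0.090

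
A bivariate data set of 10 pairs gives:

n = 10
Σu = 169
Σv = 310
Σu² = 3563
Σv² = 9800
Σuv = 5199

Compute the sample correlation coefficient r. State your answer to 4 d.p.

r = (nΣuv − ΣuΣv) / √[(nΣu² − (Σu)²)(nΣv² − (Σv)²)]
Numerator: 10×5199 − 169×310 = -400
Denominator: √[(35630 − 28561)(98000 − 96100)] = √[7069 × 1900] = 3664.8465
r = -400 / 3664.8465 ≈ -0.1091

-0.1091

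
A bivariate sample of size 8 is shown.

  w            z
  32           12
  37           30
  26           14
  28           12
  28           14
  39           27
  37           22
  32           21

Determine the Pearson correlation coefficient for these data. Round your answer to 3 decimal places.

n = 8, Σw = 259, Σz = 152, Σw² = 8551, Σz² = 3234, Σwz = 5125
nΣwz − ΣwΣz = 41000 − 39368 = 1632
nΣw² − (Σw)² = 68408 − 67081 = 1327; nΣz² − (Σz)² = 25872 − 23104 = 2768
r = 1632 / √(1327 × 2768) = 1632 / 1916.5427 ≈ 0.852

0.852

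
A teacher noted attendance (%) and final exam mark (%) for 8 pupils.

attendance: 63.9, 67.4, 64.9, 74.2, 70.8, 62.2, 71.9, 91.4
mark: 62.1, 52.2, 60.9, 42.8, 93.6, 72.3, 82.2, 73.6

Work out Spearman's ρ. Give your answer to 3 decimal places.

0.119

Rank attendance: 2, 4, 3, 7, 5, 1, 6, 8
Rank mark: 4, 2, 3, 1, 8, 5, 7, 6
d = rank(attendance) − rank(mark): -2, 2, 0, 6, -3, -4, -1, 2; Σd² = 74
ρ = 1 − 6Σd² / [n(n²−1)] = 1 − 6×74 / (8×63) = 1 − 444/504 ≈ 0.119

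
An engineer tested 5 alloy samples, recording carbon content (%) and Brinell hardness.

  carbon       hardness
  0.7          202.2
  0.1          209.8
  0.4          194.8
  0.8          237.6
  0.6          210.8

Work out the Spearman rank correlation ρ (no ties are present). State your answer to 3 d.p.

0.500

Rank carbon: 4, 1, 2, 5, 3
Rank hardness: 2, 3, 1, 5, 4
d = rank(carbon) − rank(hardness): 2, -2, 1, 0, -1; Σd² = 10
ρ = 1 − 6Σd² / [n(n²−1)] = 1 − 6×10 / (5×24) = 1 − 60/120 ≈ 0.500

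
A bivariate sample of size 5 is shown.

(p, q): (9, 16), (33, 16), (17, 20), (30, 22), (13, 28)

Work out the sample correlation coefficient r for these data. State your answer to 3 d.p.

-0.213

n = 5, Σp = 102, Σq = 102, Σp² = 2528, Σq² = 2180, Σpq = 2036
nΣpq − ΣpΣq = 10180 − 10404 = -224
nΣp² − (Σp)² = 12640 − 10404 = 2236; nΣq² − (Σq)² = 10900 − 10404 = 496
r = -224 / √(2236 × 496) = -224 / 1053.1173 ≈ -0.213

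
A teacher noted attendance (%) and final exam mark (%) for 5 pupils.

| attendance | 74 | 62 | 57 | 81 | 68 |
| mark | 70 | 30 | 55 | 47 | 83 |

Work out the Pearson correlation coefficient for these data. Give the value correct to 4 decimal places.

n = 5, Σx = 342, Σy = 285, Σx² = 23754, Σy² = 17923, Σxy = 19626
nΣxy − ΣxΣy = 98130 − 97470 = 660
nΣx² − (Σx)² = 118770 − 116964 = 1806; nΣy² − (Σy)² = 89615 − 81225 = 8390
r = 660 / √(1806 × 8390) = 660 / 3892.6007 ≈ 0.1696

0.1696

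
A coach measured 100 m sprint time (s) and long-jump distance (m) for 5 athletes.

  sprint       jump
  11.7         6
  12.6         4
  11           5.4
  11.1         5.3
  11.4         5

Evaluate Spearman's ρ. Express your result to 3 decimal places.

-0.400

Rank sprint: 4, 5, 1, 2, 3
Rank jump: 5, 1, 4, 3, 2
d = rank(sprint) − rank(jump): -1, 4, -3, -1, 1; Σd² = 28
ρ = 1 − 6Σd² / [n(n²−1)] = 1 − 6×28 / (5×24) = 1 − 168/120 ≈ -0.400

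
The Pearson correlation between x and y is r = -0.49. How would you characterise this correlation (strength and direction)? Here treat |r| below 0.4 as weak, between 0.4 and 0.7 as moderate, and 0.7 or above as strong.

r = -0.49 < 0 so the relationship is negative.
|r| = 0.49, which falls in the moderate range.

moderate negative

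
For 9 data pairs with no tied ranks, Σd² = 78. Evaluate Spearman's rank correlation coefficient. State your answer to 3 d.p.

0.350

ρ = 1 − 6Σd² / [n(n²−1)] = 1 − 6×78 / (9×80)
  = 1 − 468/720 = 1 − 0.6500 ≈ 0.350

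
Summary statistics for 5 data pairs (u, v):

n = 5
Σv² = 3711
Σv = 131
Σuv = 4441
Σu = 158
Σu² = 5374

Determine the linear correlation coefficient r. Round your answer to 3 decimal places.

r = (nΣuv − ΣuΣv) / √[(nΣu² − (Σu)²)(nΣv² − (Σv)²)]
Numerator: 5×4441 − 158×131 = 1507
Denominator: √[(26870 − 24964)(18555 − 17161)] = √[1906 × 1394] = 1630.0196
r = 1507 / 1630.0196 ≈ 0.925

0.925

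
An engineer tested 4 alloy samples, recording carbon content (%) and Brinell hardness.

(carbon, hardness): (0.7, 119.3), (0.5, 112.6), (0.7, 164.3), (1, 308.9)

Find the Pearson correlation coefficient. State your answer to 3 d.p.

n = 4, Σx = 2.9, Σy = 705.1, Σx² = 2.23, Σy² = 149324.95, Σxy = 563.72
nΣxy − ΣxΣy = 2254.88 − 2044.79 = 210.09
nΣx² − (Σx)² = 8.92 − 8.41 = 0.51; nΣy² − (Σy)² = 597299.8 − 497166.01 = 100133.79
r = 210.09 / √(0.51 × 100133.79) = 210.09 / 225.9828 ≈ 0.930

0.930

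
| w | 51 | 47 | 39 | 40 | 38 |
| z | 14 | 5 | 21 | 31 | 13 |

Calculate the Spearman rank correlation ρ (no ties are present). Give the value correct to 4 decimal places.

Rank w: 5, 4, 2, 3, 1
Rank z: 3, 1, 4, 5, 2
d = rank(w) − rank(z): 2, 3, -2, -2, -1; Σd² = 22
ρ = 1 − 6Σd² / [n(n²−1)] = 1 − 6×22 / (5×24) = 1 − 132/120 ≈ -0.1000

-0.1000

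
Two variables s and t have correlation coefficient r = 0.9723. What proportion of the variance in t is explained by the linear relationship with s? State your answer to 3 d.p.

r² = (0.9723)² = 0.945

0.945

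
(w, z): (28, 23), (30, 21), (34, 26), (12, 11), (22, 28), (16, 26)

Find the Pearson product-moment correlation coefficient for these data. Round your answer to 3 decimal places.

n = 6, Σw = 142, Σz = 135, Σw² = 3724, Σz² = 3227, Σwz = 3322
nΣwz − ΣwΣz = 19932 − 19170 = 762
nΣw² − (Σw)² = 22344 − 20164 = 2180; nΣz² − (Σz)² = 19362 − 18225 = 1137
r = 762 / √(2180 × 1137) = 762 / 1574.3761 ≈ 0.484

0.484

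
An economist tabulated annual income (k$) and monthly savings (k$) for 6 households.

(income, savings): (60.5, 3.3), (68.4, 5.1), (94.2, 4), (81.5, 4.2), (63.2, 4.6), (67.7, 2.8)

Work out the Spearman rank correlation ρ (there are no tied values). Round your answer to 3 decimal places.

0.200

Rank income: 1, 4, 6, 5, 2, 3
Rank savings: 2, 6, 3, 4, 5, 1
d = rank(income) − rank(savings): -1, -2, 3, 1, -3, 2; Σd² = 28
ρ = 1 − 6Σd² / [n(n²−1)] = 1 − 6×28 / (6×35) = 1 − 168/210 ≈ 0.200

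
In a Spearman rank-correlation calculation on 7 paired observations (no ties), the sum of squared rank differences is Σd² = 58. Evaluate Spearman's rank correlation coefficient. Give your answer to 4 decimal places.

-0.0357

ρ = 1 − 6Σd² / [n(n²−1)] = 1 − 6×58 / (7×48)
  = 1 − 348/336 = 1 − 1.03571 ≈ -0.0357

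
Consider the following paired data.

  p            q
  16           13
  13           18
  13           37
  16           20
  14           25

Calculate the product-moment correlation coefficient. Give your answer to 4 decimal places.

n = 5, Σp = 72, Σq = 113, Σp² = 1046, Σq² = 2887, Σpq = 1593
nΣpq − ΣpΣq = 7965 − 8136 = -171
nΣp² − (Σp)² = 5230 − 5184 = 46; nΣq² − (Σq)² = 14435 − 12769 = 1666
r = -171 / √(46 × 1666) = -171 / 276.8321 ≈ -0.6177

-0.6177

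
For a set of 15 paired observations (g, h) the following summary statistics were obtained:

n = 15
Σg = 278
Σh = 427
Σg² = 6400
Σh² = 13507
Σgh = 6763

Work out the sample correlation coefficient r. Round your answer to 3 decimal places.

r = (nΣgh − ΣgΣh) / √[(nΣg² − (Σg)²)(nΣh² − (Σh)²)]
Numerator: 15×6763 − 278×427 = -17261
Denominator: √[(96000 − 77284)(202605 − 182329)] = √[18716 × 20276] = 19480.3906
r = -17261 / 19480.3906 ≈ -0.886

-0.886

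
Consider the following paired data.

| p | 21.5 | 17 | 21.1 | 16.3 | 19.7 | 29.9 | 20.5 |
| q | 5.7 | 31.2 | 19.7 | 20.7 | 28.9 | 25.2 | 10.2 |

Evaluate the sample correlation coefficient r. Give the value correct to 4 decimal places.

n = 7, Σp = 146, Σq = 141.6, Σp² = 3164.5, Σq² = 3396.8, Σpq = 2937.94
nΣpq − ΣpΣq = 20565.58 − 20673.6 = -108.02
nΣp² − (Σp)² = 22151.5 − 21316 = 835.5; nΣq² − (Σq)² = 23777.6 − 20050.56 = 3727.04
r = -108.02 / √(835.5 × 3727.04) = -108.02 / 1764.6365 ≈ -0.0612

-0.0612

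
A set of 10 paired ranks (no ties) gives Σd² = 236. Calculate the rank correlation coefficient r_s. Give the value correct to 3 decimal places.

ρ = 1 − 6Σd² / [n(n²−1)] = 1 − 6×236 / (10×99)
  = 1 − 1416/990 = 1 − 1.4303 ≈ -0.430

-0.430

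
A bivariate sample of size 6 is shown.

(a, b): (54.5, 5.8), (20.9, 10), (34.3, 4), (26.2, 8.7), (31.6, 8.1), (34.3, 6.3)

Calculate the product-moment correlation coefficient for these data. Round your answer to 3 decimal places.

n = 6, Σa = 201.8, Σb = 42.9, Σa² = 7445.04, Σb² = 330.63, Σab = 1362.29
nΣab − ΣaΣb = 8173.74 − 8657.22 = -483.48
nΣa² − (Σa)² = 44670.24 − 40723.24 = 3947; nΣb² − (Σb)² = 1983.78 − 1840.41 = 143.37
r = -483.48 / √(3947 × 143.37) = -483.48 / 752.2509 ≈ -0.643

-0.643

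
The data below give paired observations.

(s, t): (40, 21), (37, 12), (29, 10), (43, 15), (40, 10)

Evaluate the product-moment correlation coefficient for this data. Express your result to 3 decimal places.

0.491

n = 5, Σs = 189, Σt = 68, Σs² = 7259, Σt² = 1010, Σst = 2619
nΣst − ΣsΣt = 13095 − 12852 = 243
nΣs² − (Σs)² = 36295 − 35721 = 574; nΣt² − (Σt)² = 5050 − 4624 = 426
r = 243 / √(574 × 426) = 243 / 494.4937 ≈ 0.491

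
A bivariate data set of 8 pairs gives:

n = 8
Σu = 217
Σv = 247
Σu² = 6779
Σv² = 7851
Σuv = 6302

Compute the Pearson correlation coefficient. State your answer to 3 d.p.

-0.888

r = (nΣuv − ΣuΣv) / √[(nΣu² − (Σu)²)(nΣv² − (Σv)²)]
Numerator: 8×6302 − 217×247 = -3183
Denominator: √[(54232 − 47089)(62808 − 61009)] = √[7143 × 1799] = 3584.7255
r = -3183 / 3584.7255 ≈ -0.888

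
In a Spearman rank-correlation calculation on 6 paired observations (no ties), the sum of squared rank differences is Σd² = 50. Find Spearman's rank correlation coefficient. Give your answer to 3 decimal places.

-0.429

ρ = 1 − 6Σd² / [n(n²−1)] = 1 − 6×50 / (6×35)
  = 1 − 300/210 = 1 − 1.4286 ≈ -0.429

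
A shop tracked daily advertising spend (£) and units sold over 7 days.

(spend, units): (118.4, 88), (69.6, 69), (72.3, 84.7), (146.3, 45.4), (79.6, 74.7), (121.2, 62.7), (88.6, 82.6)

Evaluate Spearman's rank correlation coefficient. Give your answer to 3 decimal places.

-0.393

Rank spend: 5, 1, 2, 7, 3, 6, 4
Rank units: 7, 3, 6, 1, 4, 2, 5
d = rank(spend) − rank(units): -2, -2, -4, 6, -1, 4, -1; Σd² = 78
ρ = 1 − 6Σd² / [n(n²−1)] = 1 − 6×78 / (7×48) = 1 − 468/336 ≈ -0.393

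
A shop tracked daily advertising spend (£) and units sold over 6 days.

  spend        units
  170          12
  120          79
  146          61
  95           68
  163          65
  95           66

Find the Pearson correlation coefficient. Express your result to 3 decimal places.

-0.616

n = 6, Σx = 789, Σy = 351, Σx² = 109235, Σy² = 23311, Σxy = 43751
nΣxy − ΣxΣy = 262506 − 276939 = -14433
nΣx² − (Σx)² = 655410 − 622521 = 32889; nΣy² − (Σy)² = 139866 − 123201 = 16665
r = -14433 / √(32889 × 16665) = -14433 / 23411.4328 ≈ -0.616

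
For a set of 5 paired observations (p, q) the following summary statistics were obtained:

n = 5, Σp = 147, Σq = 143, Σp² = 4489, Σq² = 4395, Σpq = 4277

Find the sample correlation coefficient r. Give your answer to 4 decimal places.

r = (nΣpq − ΣpΣq) / √[(nΣp² − (Σp)²)(nΣq² − (Σq)²)]
Numerator: 5×4277 − 147×143 = 364
Denominator: √[(22445 − 21609)(21975 − 20449)] = √[836 × 1526] = 1129.4848
r = 364 / 1129.4848 ≈ 0.3223

0.3223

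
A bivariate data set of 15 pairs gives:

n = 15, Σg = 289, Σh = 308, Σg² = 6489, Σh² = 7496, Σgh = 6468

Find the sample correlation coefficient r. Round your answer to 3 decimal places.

0.514

r = (nΣgh − ΣgΣh) / √[(nΣg² − (Σg)²)(nΣh² − (Σh)²)]
Numerator: 15×6468 − 289×308 = 8008
Denominator: √[(97335 − 83521)(112440 − 94864)] = √[13814 × 17576] = 15581.8761
r = 8008 / 15581.8761 ≈ 0.514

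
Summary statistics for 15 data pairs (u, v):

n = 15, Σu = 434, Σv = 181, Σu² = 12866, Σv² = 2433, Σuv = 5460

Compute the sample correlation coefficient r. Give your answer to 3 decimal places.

r = (nΣuv − ΣuΣv) / √[(nΣu² − (Σu)²)(nΣv² − (Σv)²)]
Numerator: 15×5460 − 434×181 = 3346
Denominator: √[(192990 − 188356)(36495 − 32761)] = √[4634 × 3734] = 4159.7303
r = 3346 / 4159.7303 ≈ 0.804

0.804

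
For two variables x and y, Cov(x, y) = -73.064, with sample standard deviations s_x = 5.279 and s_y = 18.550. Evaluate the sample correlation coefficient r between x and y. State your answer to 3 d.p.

-0.746

r = Cov(x,y) / (s_x · s_y) = -73.064 / (5.279 × 18.550)
  = -73.064 / 97.9254 ≈ -0.746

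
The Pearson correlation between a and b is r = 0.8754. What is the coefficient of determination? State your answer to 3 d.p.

0.766

r² = (0.8754)² = 0.766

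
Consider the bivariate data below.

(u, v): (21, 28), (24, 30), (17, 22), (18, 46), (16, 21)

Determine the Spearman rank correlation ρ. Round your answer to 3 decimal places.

Rank u: 4, 5, 2, 3, 1
Rank v: 3, 4, 2, 5, 1
d = rank(u) − rank(v): 1, 1, 0, -2, 0; Σd² = 6
ρ = 1 − 6Σd² / [n(n²−1)] = 1 − 6×6 / (5×24) = 1 − 36/120 ≈ 0.700

0.700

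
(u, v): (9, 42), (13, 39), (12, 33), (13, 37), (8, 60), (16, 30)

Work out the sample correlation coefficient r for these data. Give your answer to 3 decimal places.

n = 6, Σu = 71, Σv = 241, Σu² = 883, Σv² = 10243, Σuv = 2722
nΣuv − ΣuΣv = 16332 − 17111 = -779
nΣu² − (Σu)² = 5298 − 5041 = 257; nΣv² − (Σv)² = 61458 − 58081 = 3377
r = -779 / √(257 × 3377) = -779 / 931.6056 ≈ -0.836

-0.836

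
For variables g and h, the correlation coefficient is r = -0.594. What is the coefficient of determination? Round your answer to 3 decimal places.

r² = (-0.594)² = 0.353

0.353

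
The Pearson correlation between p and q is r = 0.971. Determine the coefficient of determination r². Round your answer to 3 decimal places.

0.943

r² = (0.971)² = 0.943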